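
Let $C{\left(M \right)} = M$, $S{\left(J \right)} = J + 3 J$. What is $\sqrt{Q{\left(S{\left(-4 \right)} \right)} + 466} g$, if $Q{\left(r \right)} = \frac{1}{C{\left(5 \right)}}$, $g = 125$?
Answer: $75 \sqrt{1295} \approx 2699.0$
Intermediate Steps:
$S{\left(J \right)} = 4 J$
$Q{\left(r \right)} = \frac{1}{5}$
$\sqrt{Q{\left(S{\left(-4 \right)} \right)} + 466} g = \sqrt{\frac{1}{5} + 466} \cdot 125 = \sqrt{\frac{2331}{5}} \cdot 125 = \frac{3 \sqrt{1295}}{5} \cdot 125 = 75 \sqrt{1295}$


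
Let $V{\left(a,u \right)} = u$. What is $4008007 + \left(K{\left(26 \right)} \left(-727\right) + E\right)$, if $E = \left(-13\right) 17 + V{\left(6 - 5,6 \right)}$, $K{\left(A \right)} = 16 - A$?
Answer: $4015062$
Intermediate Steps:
$E = -215$ ($E = \left(-13\right) 17 + 6 = -221 + 6 = -215$)
$4008007 + \left(K{\left(26 \right)} \left(-727\right) + E\right) = 4008007 - \left(215 - \left(16 - 26\right) \left(-727\right)\right) = 4008007 - -7055 = 4008007 + \left(7270 - 215\right) = 4008007 + 7055 = 4015062$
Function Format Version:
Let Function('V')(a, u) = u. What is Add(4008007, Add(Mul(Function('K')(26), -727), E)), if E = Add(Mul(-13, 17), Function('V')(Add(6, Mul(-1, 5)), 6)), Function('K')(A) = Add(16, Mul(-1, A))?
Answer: 4015062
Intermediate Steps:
E = -215 (E = Add(Mul(-13, 17), 6) = Add(-221, 6) = -215)
Add(4008007, Add(Mul(Function('K')(26), -727), E)) = Add(4008007, Add(Mul(Add(16, Mul(-1, 26)), -727), -215)) = Add(4008007, Add(Mul(Add(16, -26), -727), -215)) = Add(4008007, Add(Mul(-10, -727), -215)) = Add(4008007, Add(7270, -215)) = Add(4008007, 7055) = 4015062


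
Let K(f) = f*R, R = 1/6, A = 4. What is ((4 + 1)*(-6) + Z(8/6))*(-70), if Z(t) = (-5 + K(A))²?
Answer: 7070/9 ≈ 785.56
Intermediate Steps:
R = ⅙ ≈ 0.16667
K(f) = f/6 (K(f) = f*(⅙) = f/6)
Z(t) = 169/9 (Z(t) = (-5 + (⅙)*4)² = (-5 + ⅔)² = (-13/3)² = 169/9)
((4 + 1)*(-6) + Z(8/6))*(-70) = ((4 + 1)*(-6) + 169/9)*(-70) = (5*(-6) + 169/9)*(-70) = (-30 + 169/9)*(-70) = -101/9*(-70) = 7070/9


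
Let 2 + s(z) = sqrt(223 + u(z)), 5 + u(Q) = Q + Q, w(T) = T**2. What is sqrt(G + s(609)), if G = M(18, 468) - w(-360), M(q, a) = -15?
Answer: sqrt(-129617 + 2*sqrt(359)) ≈ 359.97*I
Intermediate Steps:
u(Q) = -5 + 2*Q (u(Q) = -5 + (Q + Q) = -5 + 2*Q)
G = -129615 (G = -15 - 1*(-360)**2 = -15 - 1*129600 = -15 - 129600 = -129615)
s(z) = -2 + sqrt(218 + 2*z) (s(z) = -2 + sqrt(223 + (-5 + 2*z)) = -2 + sqrt(218 + 2*z))
sqrt(G + s(609)) = sqrt(-129615 + (-2 + sqrt(218 + 2*609))) = sqrt(-129615 + (-2 + sqrt(218 + 1218))) = sqrt(-129615 + (-2 + sqrt(1436))) = sqrt(-129615 + (-2 + 2*sqrt(359))) = sqrt(-129617 + 2*sqrt(359))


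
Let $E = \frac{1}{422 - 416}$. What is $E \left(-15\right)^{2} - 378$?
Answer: $- \frac{681}{2} \approx -340.5$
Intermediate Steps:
$E = \frac{1}{6} \approx 0.16667$
$E \left(-15\right)^{2} - 378 = \frac{\left(-15\right)^{2}}{6} - 378 = \frac{1}{6} \cdot 225 - 378 = \frac{75}{2} - 378 = - \frac{681}{2}$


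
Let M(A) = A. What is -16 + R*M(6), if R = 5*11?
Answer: 314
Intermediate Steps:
R = 55
-16 + R*M(6) = -16 + 55*6 = -16 + 330 = 314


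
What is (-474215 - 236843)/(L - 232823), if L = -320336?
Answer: 711058/553159 ≈ 1.2854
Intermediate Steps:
(-474215 - 236843)/(L - 232823) = (-474215 - 236843)/(-320336 - 232823) = -711058/(-553159) = -711058*(-1/553159) = 711058/553159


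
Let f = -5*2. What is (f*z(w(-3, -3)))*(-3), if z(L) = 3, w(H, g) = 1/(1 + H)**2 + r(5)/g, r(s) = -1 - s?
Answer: 90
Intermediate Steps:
w(H, g) = (1 + H)**(-2) - 6/g (w(H, g) = 1/(1 + H)**2 + (-1 - 1*5)/g = 1/(1 + H)**2 + (-1 - 5)/g = (1 + H)**(-2) - 6/g)
f = -10
(f*z(w(-3, -3)))*(-3) = -10*3*(-3) = -30*(-3) = 90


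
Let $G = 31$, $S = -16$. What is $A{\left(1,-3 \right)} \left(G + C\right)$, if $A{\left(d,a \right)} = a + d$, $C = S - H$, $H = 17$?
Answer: $4$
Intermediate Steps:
$C = -33$ ($C = -16 - 17 = -33$)
$A{\left(1,-3 \right)} \left(G + C\right) = \left(-3 + 1\right) \left(31 - 33\right) = \left(-2\right) \left(-2\right) = 4$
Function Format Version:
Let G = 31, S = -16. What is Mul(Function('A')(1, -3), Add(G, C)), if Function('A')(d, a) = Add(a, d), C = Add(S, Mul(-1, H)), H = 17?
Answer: 4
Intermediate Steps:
C = -33 (C = Add(-16, Mul(-1, 17)) = Add(-16, -17) = -33)
Mul(Function('A')(1, -3), Add(G, C)) = Mul(Add(-3, 1), Add(31, -33)) = Mul(-2, -2) = 4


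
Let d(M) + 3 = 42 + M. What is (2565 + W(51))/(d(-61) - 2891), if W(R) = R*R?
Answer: -1722/971 ≈ -1.7734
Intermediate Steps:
W(R) = R**2
d(M) = 39 + M (d(M) = -3 + (42 + M) = 39 + M)
(2565 + W(51))/(d(-61) - 2891) = (2565 + 51**2)/((39 - 61) - 2891) = (2565 + 2601)/(-22 - 2891) = 5166/(-2913) = 5166*(-1/2913) = -1722/971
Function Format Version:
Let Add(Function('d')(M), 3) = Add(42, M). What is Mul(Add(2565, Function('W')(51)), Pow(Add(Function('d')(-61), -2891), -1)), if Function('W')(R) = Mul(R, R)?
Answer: Rational(-1722, 971) ≈ -1.7734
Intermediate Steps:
Function('W')(R) = Pow(R, 2)
Function('d')(M) = Add(39, M) (Function('d')(M) = Add(-3, Add(42, M)) = Add(39, M))
Mul(Add(2565, Function('W')(51)), Pow(Add(Function('d')(-61), -2891), -1)) = Mul(Add(2565, Pow(51, 2)), Pow(Add(Add(39, -61), -2891), -1)) = Mul(Add(2565, 2601), Pow(Add(-22, -2891), -1)) = Mul(5166, Pow(-2913, -1)) = Mul(5166, Rational(-1, 2913)) = Rational(-1722, 971)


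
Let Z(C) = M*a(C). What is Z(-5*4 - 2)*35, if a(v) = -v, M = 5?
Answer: 3850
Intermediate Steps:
Z(C) = -5*C (Z(C) = 5*(-C) = -5*C)
Z(-5*4 - 2)*35 = -5*(-5*4 - 2)*35 = -5*(-20 - 2)*35 = -5*(-22)*35 = 110*35 = 3850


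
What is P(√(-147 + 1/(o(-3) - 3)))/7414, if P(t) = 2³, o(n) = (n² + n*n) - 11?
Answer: 4/3707 ≈ 0.0010790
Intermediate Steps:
o(n) = -11 + 2*n² (o(n) = (n² + n²) - 11 = 2*n² - 11 = -11 + 2*n²)
P(t) = 8
P(√(-147 + 1/(o(-3) - 3)))/7414 = 8/7414 = 8*(1/7414) = 4/3707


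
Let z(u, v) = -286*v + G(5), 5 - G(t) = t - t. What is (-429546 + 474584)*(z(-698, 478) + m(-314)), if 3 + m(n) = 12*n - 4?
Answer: -6326848164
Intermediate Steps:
m(n) = -7 + 12*n (m(n) = -3 + (12*n - 4) = -3 + (-4 + 12*n) = -7 + 12*n)
G(t) = 5 (G(t) = 5 - (t - t) = 5 - 1*0 = 5 + 0 = 5)
z(u, v) = 5 - 286*v (z(u, v) = -286*v + 5 = 5 - 286*v)
(-429546 + 474584)*(z(-698, 478) + m(-314)) = (-429546 + 474584)*((5 - 286*478) + (-7 + 12*(-314))) = 45038*((5 - 136708) + (-7 - 3768)) = 45038*(-136703 - 3775) = 45038*(-140478) = -6326848164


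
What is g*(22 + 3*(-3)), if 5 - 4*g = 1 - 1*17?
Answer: 273/4 ≈ 68.250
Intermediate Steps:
g = 21/4 (g = 5/4 - (1 - 1*17)/4 = 5/4 - (1 - 17)/4 = 5/4 - ¼*(-16) = 5/4 + 4 = 21/4 ≈ 5.2500)
g*(22 + 3*(-3)) = 21*(22 + 3*(-3))/4 = 21*(22 - 9)/4 = (21/4)*13 = 273/4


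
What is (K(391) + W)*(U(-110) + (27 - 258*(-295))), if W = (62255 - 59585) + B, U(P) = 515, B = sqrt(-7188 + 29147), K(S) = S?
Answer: 234631772 + 76652*sqrt(21959) ≈ 2.4599e+8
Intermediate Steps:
B = sqrt(21959) ≈ 148.19
W = 2670 + sqrt(21959) (W = (62255 - 59585) + sqrt(21959) = 2670 + sqrt(21959) ≈ 2818.2)
(K(391) + W)*(U(-110) + (27 - 258*(-295))) = (391 + (2670 + sqrt(21959)))*(515 + (27 - 258*(-295))) = (3061 + sqrt(21959))*(515 + (27 + 76110)) = (3061 + sqrt(21959))*(515 + 76137) = (3061 + sqrt(21959))*76652 = 234631772 + 76652*sqrt(21959)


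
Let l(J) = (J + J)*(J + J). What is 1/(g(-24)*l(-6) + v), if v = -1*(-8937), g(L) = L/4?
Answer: 1/8073 ≈ 0.00012387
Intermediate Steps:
g(L) = L/4 (g(L) = L*(¼) = L/4)
l(J) = 4*J² (l(J) = (2*J)*(2*J) = 4*J²)
v = 8937
1/(g(-24)*l(-6) + v) = 1/(((¼)*(-24))*(4*(-6)²) + 8937) = 1/(-24*36 + 8937) = 1/(-6*144 + 8937) = 1/(-864 + 8937) = 1/8073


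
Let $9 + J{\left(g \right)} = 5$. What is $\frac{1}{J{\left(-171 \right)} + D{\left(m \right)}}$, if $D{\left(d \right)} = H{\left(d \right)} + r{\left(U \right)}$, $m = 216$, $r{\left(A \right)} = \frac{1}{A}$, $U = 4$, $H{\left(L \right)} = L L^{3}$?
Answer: $\frac{4}{8707129329} \approx 4.5939 \cdot 10^{-10}$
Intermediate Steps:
$J{\left(g \right)} = -4$ ($J{\left(g \right)} = -9 + 5 = -4$)
$H{\left(L \right)} = L^{4}$
$D{\left(d \right)} = \frac{1}{4} + d^{4}$ ($D{\left(d \right)} = d^{4} + \frac{1}{4} = \frac{1}{4} + d^{4}$)
$\frac{1}{J{\left(-171 \right)} + D{\left(m \right)}} = \frac{1}{-4 + \left(\frac{1}{4} + 216^{4}\right)} = \frac{1}{-4 + \left(\frac{1}{4} + 2176782336\right)} = \frac{1}{-4 + \frac{8707129345}{4}} = \frac{1}{\frac{8707129329}{4}} = \frac{4}{8707129329}$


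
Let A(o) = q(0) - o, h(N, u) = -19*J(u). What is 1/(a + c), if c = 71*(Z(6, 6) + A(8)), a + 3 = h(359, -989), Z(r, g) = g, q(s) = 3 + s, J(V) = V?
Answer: 1/18859 ≈ 5.3025e-5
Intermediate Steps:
h(N, u) = -19*u
a = 18788 (a = -3 - 19*(-989) = -3 + 18791 = 18788)
A(o) = 3 - o (A(o) = (3 + 0) - o = 3 - o)
c = 71 (c = 71*(6 + (3 - 1*8)) = 71*(6 + (3 - 8)) = 71*(6 - 5) = 71*1 = 71)
1/(a + c) = 1/(18788 + 71) = 1/18859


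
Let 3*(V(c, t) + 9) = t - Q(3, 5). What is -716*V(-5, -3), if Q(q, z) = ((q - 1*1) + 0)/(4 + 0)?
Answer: 21838/3 ≈ 7279.3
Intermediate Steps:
Q(q, z) = -¼ + q/4 (Q(q, z) = ((q - 1) + 0)/4 = ((-1 + q) + 0)*(¼) = (-1 + q)*(¼) = -¼ + q/4)
V(c, t) = -55/6 + t/3 (V(c, t) = -9 + (t - (-¼ + (¼)*3))/3 = -9 + (t - (-¼ + ¾))/3 = -9 + (t - 1*½)/3 = -9 + (t - ½)/3 = -9 + (-½ + t)/3 = -9 + (-⅙ + t/3) = -55/6 + t/3)
-716*V(-5, -3) = -716*(-55/6 + (⅓)*(-3)) = -716*(-55/6 - 1) = -716*(-61/6) = 21838/3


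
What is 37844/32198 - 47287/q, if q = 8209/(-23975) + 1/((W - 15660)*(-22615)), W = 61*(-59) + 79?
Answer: 330209492390173394/2390978837473 ≈ 1.3811e+5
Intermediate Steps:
W = -3520 (W = -3599 + 79 = -3520)
q = -148517227/433755700 (q = 8209/(-23975) + 1/(-3520 - 15660*(-22615)) = 8209*(-1/23975) - 1/22615/(-19180) = -8209/23975 - 1/19180*(-1/22615) = -8209/23975 + 1/433755700 = -148517227/433755700 ≈ -0.34240)
37844/32198 - 47287/q = 37844/32198 - 47287/(-148517227/433755700) = 37844*(1/32198) - 47287*(-433755700/148517227) = 18922/16099 + 20511005785900/148517227 = 330209492390173394/2390978837473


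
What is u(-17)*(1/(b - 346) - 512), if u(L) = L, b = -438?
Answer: 6823953/784 ≈ 8704.0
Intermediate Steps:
u(-17)*(1/(b - 346) - 512) = -17*(1/(-438 - 346) - 512) = -17*(1/(-784) - 512) = -17*(-1/784 - 512) = -17*(-401409/784) = 6823953/784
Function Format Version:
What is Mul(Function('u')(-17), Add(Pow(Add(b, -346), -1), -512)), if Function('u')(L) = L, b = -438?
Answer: Rational(6823953, 784) ≈ 8704.0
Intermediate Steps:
Mul(Function('u')(-17), Add(Pow(Add(b, -346), -1), -512)) = Mul(-17, Add(Pow(Add(-438, -346), -1), -512)) = Mul(-17, Add(Pow(-784, -1), -512)) = Mul(-17, Add(Rational(-1, 784), -512)) = Mul(-17, Rational(-401409, 784)) = Rational(6823953, 784)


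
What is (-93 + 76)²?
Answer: 289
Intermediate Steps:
(-93 + 76)² = (-17)² = 289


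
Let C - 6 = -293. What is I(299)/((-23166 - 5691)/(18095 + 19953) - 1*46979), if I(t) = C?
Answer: 10919776/1787485849 ≈ 0.0061090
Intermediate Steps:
C = -287 (C = 6 - 293 = -287)
I(t) = -287
I(299)/((-23166 - 5691)/(18095 + 19953) - 1*46979) = -287/((-23166 - 5691)/(18095 + 19953) - 1*46979) = -287/(-28857/38048 - 46979) = -287/(-1787485849/38048) = -287*(-38048/1787485849) = 10919776/1787485849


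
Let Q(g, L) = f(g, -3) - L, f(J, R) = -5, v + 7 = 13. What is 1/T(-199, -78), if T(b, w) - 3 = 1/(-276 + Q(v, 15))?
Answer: 296/887 ≈ 0.33371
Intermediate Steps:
v = 6 (v = -7 + 13 = 6)
Q(g, L) = -5 - L
T(b, w) = 887/296 (T(b, w) = 3 + 1/(-276 + (-5 - 1*15)) = 3 + 1/(-276 + (-5 - 15)) = 3 + 1/(-276 - 20) = 3 + 1/(-296) = 3 - 1/296 = 887/296)
1/T(-199, -78) = 1/(887/296) = 296/887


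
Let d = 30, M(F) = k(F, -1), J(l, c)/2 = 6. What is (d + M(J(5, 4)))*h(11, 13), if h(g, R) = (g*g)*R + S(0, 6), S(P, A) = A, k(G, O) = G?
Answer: 66318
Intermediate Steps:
J(l, c) = 12 (J(l, c) = 2*6 = 12)
M(F) = F
h(g, R) = 6 + R*g² (h(g, R) = (g*g)*R + 6 = g²*R + 6 = R*g² + 6 = 6 + R*g²)
(d + M(J(5, 4)))*h(11, 13) = (30 + 12)*(6 + 13*11²) = 42*(6 + 13*121) = 42*(6 + 1573) = 42*1579 = 66318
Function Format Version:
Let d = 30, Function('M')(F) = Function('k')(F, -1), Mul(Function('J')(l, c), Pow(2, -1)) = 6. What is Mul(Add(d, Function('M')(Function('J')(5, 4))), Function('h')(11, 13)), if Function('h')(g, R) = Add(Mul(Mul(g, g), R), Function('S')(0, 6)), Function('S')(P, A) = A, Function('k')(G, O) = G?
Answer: 66318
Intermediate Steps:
Function('J')(l, c) = 12 (Function('J')(l, c) = Mul(2, 6) = 12)
Function('M')(F) = F
Function('h')(g, R) = Add(6, Mul(R, Pow(g, 2))) (Function('h')(g, R) = Add(Mul(Mul(g, g), R), 6) = Add(Mul(Pow(g, 2), R), 6) = Add(Mul(R, Pow(g, 2)), 6) = Add(6, Mul(R, Pow(g, 2))))
Mul(Add(d, Function('M')(Function('J')(5, 4))), Function('h')(11, 13)) = Mul(Add(30, 12), Add(6, Mul(13, Pow(11, 2)))) = Mul(42, Add(6, Mul(13, 121))) = Mul(42, Add(6, 1573)) = Mul(42, 1579) = 66318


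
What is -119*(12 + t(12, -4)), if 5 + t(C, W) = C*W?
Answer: 4879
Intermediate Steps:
t(C, W) = -5 + C*W
-119*(12 + t(12, -4)) = -119*(12 + (-5 + 12*(-4))) = -119*(12 + (-5 - 48)) = -119*(12 - 53) = -119*(-41) = 4879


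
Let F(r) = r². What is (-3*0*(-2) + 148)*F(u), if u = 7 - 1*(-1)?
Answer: 9472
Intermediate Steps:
u = 8 (u = 7 + 1 = 8)
(-3*0*(-2) + 148)*F(u) = (-3*0*(-2) + 148)*8² = (0*(-2) + 148)*64 = (0 + 148)*64 = 148*64 = 9472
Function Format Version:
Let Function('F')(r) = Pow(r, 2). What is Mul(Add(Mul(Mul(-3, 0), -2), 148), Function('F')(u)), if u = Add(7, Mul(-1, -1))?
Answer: 9472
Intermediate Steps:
u = 8 (u = Add(7, 1) = 8)
Mul(Add(Mul(Mul(-3, 0), -2), 148), Function('F')(u)) = Mul(Add(Mul(Mul(-3, 0), -2), 148), Pow(8, 2)) = Mul(Add(Mul(0, -2), 148), 64) = Mul(Add(0, 148), 64) = Mul(148, 64) = 9472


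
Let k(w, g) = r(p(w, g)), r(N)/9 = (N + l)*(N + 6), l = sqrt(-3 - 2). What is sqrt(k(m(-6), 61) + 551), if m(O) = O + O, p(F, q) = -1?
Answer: sqrt(506 + 45*I*sqrt(5)) ≈ 22.604 + 2.2257*I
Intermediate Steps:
l = I*sqrt(5) (l = sqrt(-5) = I*sqrt(5) ≈ 2.2361*I)
r(N) = 9*(6 + N)*(N + I*sqrt(5)) (r(N) = 9*((N + I*sqrt(5))*(N + 6)) = 9*((N + I*sqrt(5))*(6 + N)) = 9*((6 + N)*(N + I*sqrt(5))) = 9*(6 + N)*(N + I*sqrt(5)))
m(O) = 2*O
k(w, g) = -45 + 45*I*sqrt(5) (k(w, g) = 9*(-1)**2 + 54*(-1) + 54*I*sqrt(5) + 9*I*(-1)*sqrt(5) = 9*1 - 54 + 54*I*sqrt(5) - 9*I*sqrt(5) = 9 - 54 + 54*I*sqrt(5) - 9*I*sqrt(5) = -45 + 45*I*sqrt(5))
sqrt(k(m(-6), 61) + 551) = sqrt((-45 + 45*I*sqrt(5)) + 551) = sqrt(506 + 45*I*sqrt(5))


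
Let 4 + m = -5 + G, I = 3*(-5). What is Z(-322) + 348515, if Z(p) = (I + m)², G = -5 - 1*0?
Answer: 349356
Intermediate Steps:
G = -5 (G = -5 + 0 = -5)
I = -15
m = -14 (m = -4 + (-5 - 5) = -4 - 10 = -14)
Z(p) = 841 (Z(p) = (-15 - 14)² = (-29)² = 841)
Z(-322) + 348515 = 841 + 348515 = 349356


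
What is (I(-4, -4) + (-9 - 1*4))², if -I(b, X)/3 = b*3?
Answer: 529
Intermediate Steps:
I(b, X) = -9*b (I(b, X) = -3*b*3 = -9*b)
(I(-4, -4) + (-9 - 1*4))² = (-9*(-4) + (-9 - 1*4))² = (36 + (-9 - 4))² = (36 - 13)² = 23² = 529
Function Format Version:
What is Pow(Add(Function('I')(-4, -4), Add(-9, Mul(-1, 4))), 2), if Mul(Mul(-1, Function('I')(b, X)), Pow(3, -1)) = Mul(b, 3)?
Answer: 529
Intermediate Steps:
Function('I')(b, X) = Mul(-9, b) (Function('I')(b, X) = Mul(-3, Mul(b, 3)) = Mul(-3, Mul(3, b)) = Mul(-9, b))
Pow(Add(Function('I')(-4, -4), Add(-9, Mul(-1, 4))), 2) = Pow(Add(Mul(-9, -4), Add(-9, Mul(-1, 4))), 2) = Pow(Add(36, Add(-9, -4)), 2) = Pow(Add(36, -13), 2) = Pow(23, 2) = 529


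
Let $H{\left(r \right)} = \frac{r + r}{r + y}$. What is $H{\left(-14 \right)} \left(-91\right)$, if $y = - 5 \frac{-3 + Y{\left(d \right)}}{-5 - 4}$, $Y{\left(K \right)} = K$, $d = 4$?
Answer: $- \frac{22932}{121} \approx -189.52$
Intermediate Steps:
$y = \frac{5}{9}$ ($y = - 5 \frac{-3 + 4}{-5 - 4} = - 5 \cdot 1 \frac{1}{-9} = - 5 \cdot 1 \left(- \frac{1}{9}\right) = \left(-5\right) \left(- \frac{1}{9}\right) = \frac{5}{9} \approx 0.55556$)
$H{\left(r \right)} = \frac{2 r}{\frac{5}{9} + r}$ ($H{\left(r \right)} = \frac{r + r}{r + \frac{5}{9}} = \frac{2 r}{\frac{5}{9} + r}$)
$H{\left(-14 \right)} \left(-91\right) = 18 \left(-14\right) \frac{1}{5 + 9 \left(-14\right)} \left(-91\right) = 18 \left(-14\right) \frac{1}{5 - 126} \left(-91\right) = 18 \left(-14\right) \frac{1}{-121} \left(-91\right) = 18 \left(-14\right) \left(- \frac{1}{121}\right) \left(-91\right) = \frac{252}{121} \left(-91\right) = - \frac{22932}{121}$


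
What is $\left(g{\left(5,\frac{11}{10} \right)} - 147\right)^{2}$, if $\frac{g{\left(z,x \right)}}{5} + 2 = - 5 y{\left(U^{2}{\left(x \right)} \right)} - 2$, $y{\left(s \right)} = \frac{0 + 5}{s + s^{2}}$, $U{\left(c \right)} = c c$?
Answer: $\frac{5292330157528503378129}{130154185497992161} \approx 40662.0$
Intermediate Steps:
$U{\left(c \right)} = c^{2}$
$y{\left(s \right)} = \frac{5}{s + s^{2}}$
$g{\left(z,x \right)} = -20 - \frac{125}{x^{4} \left(1 + x^{4}\right)}$ ($g{\left(z,x \right)} = -10 + 5 \left(- 5 \frac{5}{\left(x^{2}\right)^{2} \left(1 + \left(x^{2}\right)^{2}\right)} - 2\right) = -10 + 5 \left(- 5 \frac{5}{x^{4} \left(1 + x^{4}\right)} - 2\right) = -10 + 5 \left(- \frac{25}{x^{4} \left(1 + x^{4}\right)} - 2\right) = -10 + 5 \left(-2 - \frac{25}{x^{4} \left(1 + x^{4}\right)}\right) = -10 - \left(10 + \frac{125}{x^{4} \left(1 + x^{4}\right)}\right) = -20 - \frac{125}{x^{4} \left(1 + x^{4}\right)}$)
$\left(g{\left(5,\frac{11}{10} \right)} - 147\right)^{2} = \left(\frac{-125 - 20 \left(\frac{11}{10}\right)^{4} - 20 \left(\frac{11}{10}\right)^{8}}{\left(\frac{11}{10}\right)^{4} + \left(\frac{11}{10}\right)^{8}} - 147\right)^{2} = \left(\frac{-125 - \frac{14641}{500} - \frac{214358881}{5000000}}{\frac{14641}{10000} + \frac{214358881}{100000000}} - 147\right)^{2} = \left(\frac{-125 - \frac{14641}{500} - \frac{214358881}{5000000}}{\frac{360768881}{100000000}} - 147\right)^{2} = \left(\frac{100000000}{360768881} \left(- \frac{985768881}{5000000}\right) - 147\right)^{2} = \left(- \frac{19715377620}{360768881} - 147\right)^{2} = \left(- \frac{72748403127}{360768881}\right)^{2} = \frac{5292330157528503378129}{130154185497992161}$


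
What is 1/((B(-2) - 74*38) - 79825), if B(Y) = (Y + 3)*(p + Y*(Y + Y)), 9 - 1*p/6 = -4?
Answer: -1/82551 ≈ -1.2114e-5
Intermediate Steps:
p = 78 (p = 54 - 6*(-4) = 54 + 24 = 78)
B(Y) = (3 + Y)*(78 + 2*Y²) (B(Y) = (Y + 3)*(78 + Y*(Y + Y)) = (3 + Y)*(78 + Y*(2*Y)) = (3 + Y)*(78 + 2*Y²))
1/((B(-2) - 74*38) - 79825) = 1/(((234 + 2*(-2)³ + 6*(-2)² + 78*(-2)) - 74*38) - 79825) = 1/(((234 + 2*(-8) + 6*4 - 156) - 2812) - 79825) = 1/(((234 - 16 + 24 - 156) - 2812) - 79825) = 1/((86 - 2812) - 79825) = 1/(-2726 - 79825) = 1/(-82551) = -1/82551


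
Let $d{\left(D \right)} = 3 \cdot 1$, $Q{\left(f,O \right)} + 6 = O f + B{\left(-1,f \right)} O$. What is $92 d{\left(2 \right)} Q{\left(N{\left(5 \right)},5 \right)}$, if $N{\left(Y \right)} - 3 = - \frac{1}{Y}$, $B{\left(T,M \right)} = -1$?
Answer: $828$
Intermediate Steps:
$N{\left(Y \right)} = 3 - \frac{1}{Y}$
$Q{\left(f,O \right)} = -6 - O + O f$ ($Q{\left(f,O \right)} = -6 + \left(O f - O\right) = -6 + \left(- O + O f\right) = -6 - O + O f$)
$d{\left(D \right)} = 3$
$92 d{\left(2 \right)} Q{\left(N{\left(5 \right)},5 \right)} = 92 \cdot 3 \left(-6 - 5 + 5 \left(3 - \frac{1}{5}\right)\right) = 276 \left(-6 - 5 + 5 \left(3 - \frac{1}{5}\right)\right) = 276 \left(-6 - 5 + 5 \cdot \frac{14}{5}\right) = 276 \left(-6 - 5 + 14\right) = 276 \cdot 3 = 828$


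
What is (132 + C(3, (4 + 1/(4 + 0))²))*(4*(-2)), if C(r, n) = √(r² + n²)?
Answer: -1056 - 5*√3433/2 ≈ -1202.5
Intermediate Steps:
C(r, n) = √(n² + r²)
(132 + C(3, (4 + 1/(4 + 0))²))*(4*(-2)) = (132 + √(((4 + 1/(4 + 0))²)² + 3²))*(4*(-2)) = (132 + √(((4 + 1/4)²)² + 9))*(-8) = (132 + √(((4 + ¼)²)² + 9))*(-8) = (132 + √(((17/4)²)² + 9))*(-8) = (132 + √((289/16)² + 9))*(-8) = (132 + √(83521/256 + 9))*(-8) = (132 + √(85825/256))*(-8) = (132 + 5*√3433/16)*(-8) = -1056 - 5*√3433/2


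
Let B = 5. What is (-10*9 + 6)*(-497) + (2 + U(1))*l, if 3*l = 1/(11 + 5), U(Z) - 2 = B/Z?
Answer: 667971/16 ≈ 41748.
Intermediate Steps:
U(Z) = 2 + 5/Z
l = 1/48 (l = 1/(3*(11 + 5)) = (1/3)/16 = (1/3)*(1/16) = 1/48 ≈ 0.020833)
(-10*9 + 6)*(-497) + (2 + U(1))*l = (-10*9 + 6)*(-497) + (2 + (2 + 5/1))*(1/48) = (-90 + 6)*(-497) + (2 + (2 + 5*1))*(1/48) = -84*(-497) + (2 + (2 + 5))*(1/48) = 41748 + (2 + 7)*(1/48) = 41748 + 9*(1/48) = 41748 + 3/16 = 667971/16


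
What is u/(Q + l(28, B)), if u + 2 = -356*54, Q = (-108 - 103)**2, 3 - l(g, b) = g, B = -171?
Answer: -9613/22248 ≈ -0.43208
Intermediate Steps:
l(g, b) = 3 - g
Q = 44521 (Q = (-211)**2 = 44521)
u = -19226 (u = -2 - 356*54 = -2 - 19224 = -19226)
u/(Q + l(28, B)) = -19226/(44521 + (3 - 1*28)) = -19226/(44521 + (3 - 28)) = -19226/(44521 - 25) = -19226/44496 = -19226*1/44496 = -9613/22248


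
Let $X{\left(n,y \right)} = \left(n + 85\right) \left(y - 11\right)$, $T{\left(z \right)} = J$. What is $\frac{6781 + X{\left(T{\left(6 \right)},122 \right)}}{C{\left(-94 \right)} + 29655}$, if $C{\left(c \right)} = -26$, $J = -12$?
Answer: $\frac{14884}{29629} \approx 0.50235$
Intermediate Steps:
$T{\left(z \right)} = -12$
$X{\left(n,y \right)} = \left(-11 + y\right) \left(85 + n\right)$ ($X{\left(n,y \right)} = \left(85 + n\right) \left(-11 + y\right) = \left(-11 + y\right) \left(85 + n\right)$)
$\frac{6781 + X{\left(T{\left(6 \right)},122 \right)}}{C{\left(-94 \right)} + 29655} = \frac{6781 - -8103}{-26 + 29655} = \frac{6781 + \left(-935 + 132 + 10370 - 1464\right)}{29629} = \left(6781 + 8103\right) \frac{1}{29629} = 14884 \cdot \frac{1}{29629} = \frac{14884}{29629}$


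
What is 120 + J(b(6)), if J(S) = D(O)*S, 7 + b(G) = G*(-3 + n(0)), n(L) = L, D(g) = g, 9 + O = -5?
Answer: 470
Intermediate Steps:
O = -14 (O = -9 - 5 = -14)
b(G) = -7 - 3*G (b(G) = -7 + G*(-3 + 0) = -7 + G*(-3) = -7 - 3*G)
J(S) = -14*S
120 + J(b(6)) = 120 - 14*(-7 - 3*6) = 120 - 14*(-7 - 18) = 120 - 14*(-25) = 120 + 350 = 470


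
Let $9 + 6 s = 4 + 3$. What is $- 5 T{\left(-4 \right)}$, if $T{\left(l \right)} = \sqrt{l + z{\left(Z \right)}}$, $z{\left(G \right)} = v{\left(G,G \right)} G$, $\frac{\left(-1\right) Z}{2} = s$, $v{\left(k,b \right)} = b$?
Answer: $- \frac{20 i \sqrt{2}}{3} \approx - 9.4281 i$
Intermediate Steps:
$s = - \frac{1}{3}$ ($s = - \frac{3}{2} + \frac{4 + 3}{6} = - \frac{3}{2} + \frac{1}{6} \cdot 7 = - \frac{3}{2} + \frac{7}{6} = - \frac{1}{3} \approx -0.33333$)
$Z = \frac{2}{3}$ ($Z = \left(-2\right) \left(- \frac{1}{3}\right) = \frac{2}{3} \approx 0.66667$)
$z{\left(G \right)} = G^{2}$ ($z{\left(G \right)} = G G = G^{2}$)
$T{\left(l \right)} = \sqrt{\frac{4}{9} + l}$ ($T{\left(l \right)} = \sqrt{l + \left(\frac{2}{3}\right)^{2}} = \sqrt{l + \frac{4}{9}} = \sqrt{\frac{4}{9} + l}$)
$- 5 T{\left(-4 \right)} = - 5 \frac{\sqrt{4 + 9 \left(-4\right)}}{3} = - 5 \frac{\sqrt{4 - 36}}{3} = - 5 \frac{\sqrt{-32}}{3} = - 5 \frac{4 i \sqrt{2}}{3} = - \frac{20 i \sqrt{2}}{3}$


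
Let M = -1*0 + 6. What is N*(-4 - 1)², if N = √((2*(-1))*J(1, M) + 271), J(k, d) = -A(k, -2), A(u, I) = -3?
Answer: 25*√265 ≈ 406.97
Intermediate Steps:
M = 6 (M = 0 + 6 = 6)
J(k, d) = 3 (J(k, d) = -1*(-3) = 3)
N = √265 (N = √((2*(-1))*3 + 271) = √(-2*3 + 271) = √(-6 + 271) = √265 ≈ 16.279)
N*(-4 - 1)² = √265*(-4 - 1)² = √265*(-5)² = √265*25 = 25*√265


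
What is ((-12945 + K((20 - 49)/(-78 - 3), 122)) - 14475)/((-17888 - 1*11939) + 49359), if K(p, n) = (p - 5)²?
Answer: -44940311/32037363 ≈ -1.4027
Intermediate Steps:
K(p, n) = (-5 + p)²
((-12945 + K((20 - 49)/(-78 - 3), 122)) - 14475)/((-17888 - 1*11939) + 49359) = ((-12945 + (-5 + (20 - 49)/(-78 - 3))²) - 14475)/((-17888 - 1*11939) + 49359) = ((-12945 + (-5 - 29/(-81))²) - 14475)/((-17888 - 11939) + 49359) = ((-12945 + (-5 - 29*(-1/81))²) - 14475)/(-29827 + 49359) = ((-12945 + (-5 + 29/81)²) - 14475)/19532 = ((-12945 + (-376/81)²) - 14475)*(1/19532) = ((-12945 + 141376/6561) - 14475)*(1/19532) = (-84790769/6561 - 14475)*(1/19532) = -179761244/6561*1/19532 = -44940311/32037363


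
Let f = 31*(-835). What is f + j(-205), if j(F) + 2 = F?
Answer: -26092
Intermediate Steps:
j(F) = -2 + F
f = -25885
f + j(-205) = -25885 + (-2 - 205) = -25885 - 207 = -26092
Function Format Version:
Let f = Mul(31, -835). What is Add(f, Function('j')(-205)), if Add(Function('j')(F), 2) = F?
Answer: -26092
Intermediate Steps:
Function('j')(F) = Add(-2, F)
f = -25885
Add(f, Function('j')(-205)) = Add(-25885, Add(-2, -205)) = Add(-25885, -207) = -26092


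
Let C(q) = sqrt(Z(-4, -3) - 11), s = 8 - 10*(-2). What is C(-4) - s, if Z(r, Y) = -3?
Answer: -28 + I*sqrt(14) ≈ -28.0 + 3.7417*I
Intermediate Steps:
s = 28 (s = 8 + 20 = 28)
C(q) = I*sqrt(14) (C(q) = sqrt(-3 - 11) = sqrt(-14) = I*sqrt(14))
C(-4) - s = I*sqrt(14) - 1*28 = I*sqrt(14) - 28 = -28 + I*sqrt(14)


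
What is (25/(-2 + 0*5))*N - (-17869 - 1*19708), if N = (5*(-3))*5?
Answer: 77029/2 ≈ 38515.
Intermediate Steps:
N = -75 (N = -15*5 = -75)
(25/(-2 + 0*5))*N - (-17869 - 1*19708) = (25/(-2 + 0*5))*(-75) - (-17869 - 1*19708) = (25/(-2 + 0))*(-75) - (-17869 - 19708) = (25/(-2))*(-75) - 1*(-37577) = -½*25*(-75) + 37577 = -25/2*(-75) + 37577 = 1875/2 + 37577 = 77029/2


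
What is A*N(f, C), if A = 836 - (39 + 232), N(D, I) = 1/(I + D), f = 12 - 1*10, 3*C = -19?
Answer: -1695/13 ≈ -130.38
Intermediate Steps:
C = -19/3 (C = (⅓)*(-19) = -19/3 ≈ -6.3333)
f = 2 (f = 12 - 10 = 2)
N(D, I) = 1/(D + I)
A = 565 (A = 836 - 1*271 = 836 - 271 = 565)
A*N(f, C) = 565/(2 - 19/3) = 565/(-13/3) = 565*(-3/13) = -1695/13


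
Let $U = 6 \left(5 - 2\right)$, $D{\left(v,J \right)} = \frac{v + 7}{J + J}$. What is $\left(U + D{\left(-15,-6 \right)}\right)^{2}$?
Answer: $\frac{3136}{9} \approx 348.44$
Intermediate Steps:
$D{\left(v,J \right)} = \frac{7 + v}{2 J}$
$U = 18$ ($U = 6 \cdot 3 = 18$)
$\left(U + D{\left(-15,-6 \right)}\right)^{2} = \left(18 + \frac{7 - 15}{2 \left(-6\right)}\right)^{2} = \left(18 + \frac{1}{2} \left(- \frac{1}{6}\right) \left(-8\right)\right)^{2} = \left(18 + \frac{2}{3}\right)^{2} = \left(\frac{56}{3}\right)^{2} = \frac{3136}{9}$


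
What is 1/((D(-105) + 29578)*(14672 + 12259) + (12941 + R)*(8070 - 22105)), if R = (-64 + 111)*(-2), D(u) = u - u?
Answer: 1/616257473 ≈ 1.6227e-9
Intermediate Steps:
D(u) = 0
R = -94 (R = 47*(-2) = -94)
1/((D(-105) + 29578)*(14672 + 12259) + (12941 + R)*(8070 - 22105)) = 1/((0 + 29578)*(14672 + 12259) + (12941 - 94)*(8070 - 22105)) = 1/(29578*26931 + 12847*(-14035)) = 1/(796565118 - 180307645) = 1/616257473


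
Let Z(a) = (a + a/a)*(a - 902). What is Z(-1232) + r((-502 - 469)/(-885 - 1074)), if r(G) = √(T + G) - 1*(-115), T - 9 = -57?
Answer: 2627069 + I*√182306499/1959 ≈ 2.6271e+6 + 6.8923*I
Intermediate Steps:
T = -48 (T = 9 - 57 = -48)
Z(a) = (1 + a)*(-902 + a) (Z(a) = (a + 1)*(-902 + a) = (1 + a)*(-902 + a))
r(G) = 115 + √(-48 + G) (r(G) = √(-48 + G) - 1*(-115) = √(-48 + G) + 115 = 115 + √(-48 + G))
Z(-1232) + r((-502 - 469)/(-885 - 1074)) = (-902 + (-1232)² - 901*(-1232)) + (115 + √(-48 + (-502 - 469)/(-885 - 1074))) = (-902 + 1517824 + 1110032) + (115 + √(-48 - 971/(-1959))) = 2626954 + (115 + √(-48 - 971*(-1/1959))) = 2626954 + (115 + √(-48 + 971/1959)) = 2626954 + (115 + √(-93061/1959)) = 2626954 + (115 + I*√182306499/1959) = 2627069 + I*√182306499/1959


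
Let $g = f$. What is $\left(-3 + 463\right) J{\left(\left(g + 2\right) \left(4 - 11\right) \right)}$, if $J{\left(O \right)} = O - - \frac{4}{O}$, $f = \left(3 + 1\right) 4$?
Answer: $- \frac{3652400}{63} \approx -57975.0$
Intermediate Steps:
$f = 16$ ($f = 4 \cdot 4 = 16$)
$g = 16$
$J{\left(O \right)} = O + \frac{4}{O}$
$\left(-3 + 463\right) J{\left(\left(g + 2\right) \left(4 - 11\right) \right)} = \left(-3 + 463\right) \left(\left(16 + 2\right) \left(4 - 11\right) + \frac{4}{\left(16 + 2\right) \left(4 - 11\right)}\right) = 460 \left(18 \left(-7\right) + \frac{4}{18 \left(-7\right)}\right) = 460 \left(-126 + \frac{4}{-126}\right) = 460 \left(-126 + 4 \left(- \frac{1}{126}\right)\right) = 460 \left(-126 - \frac{2}{63}\right) = 460 \left(- \frac{7940}{63}\right) = - \frac{3652400}{63}$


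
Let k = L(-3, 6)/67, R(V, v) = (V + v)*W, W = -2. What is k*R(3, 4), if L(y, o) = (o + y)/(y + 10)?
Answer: -6/67 ≈ -0.089552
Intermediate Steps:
R(V, v) = -2*V - 2*v (R(V, v) = (V + v)*(-2) = -2*V - 2*v)
L(y, o) = (o + y)/(10 + y)
k = 3/469 (k = ((6 - 3)/(10 - 3))/67 = (3/7)*(1/67) = 3/469 ≈ 0.0063966)
k*R(3, 4) = 3*(-2*3 - 2*4)/469 = 3*(-6 - 8)/469 = (3/469)*(-14) = -6/67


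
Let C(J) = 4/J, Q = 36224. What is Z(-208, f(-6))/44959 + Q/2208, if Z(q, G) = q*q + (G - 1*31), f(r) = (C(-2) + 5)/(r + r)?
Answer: 215506591/12408684 ≈ 17.367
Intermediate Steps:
f(r) = 3/(2*r) (f(r) = (4/(-2) + 5)/(r + r) = (4*(-½) + 5)/((2*r)) = (-2 + 5)*(1/(2*r)) = 3*(1/(2*r)) = 3/(2*r))
Z(q, G) = -31 + G + q² (Z(q, G) = q² + (G - 31) = q² + (-31 + G) = -31 + G + q²)
Z(-208, f(-6))/44959 + Q/2208 = (-31 + (3/2)/(-6) + (-208)²)/44959 + 36224/2208 = (-31 + (3/2)*(-⅙) + 43264)*(1/44959) + 36224*(1/2208) = (-31 - ¼ + 43264)*(1/44959) + 1132/69 = (172931/4)*(1/44959) + 1132/69 = 172931/179836 + 1132/69 = 215506591/12408684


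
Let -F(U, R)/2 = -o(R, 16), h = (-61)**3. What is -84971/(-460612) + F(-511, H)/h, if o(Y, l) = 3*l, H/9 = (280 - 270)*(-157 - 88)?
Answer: 19242583799/104550172372 ≈ 0.18405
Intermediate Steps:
H = -22050 (H = 9*((280 - 270)*(-157 - 88)) = 9*(10*(-245)) = 9*(-2450) = -22050)
h = -226981
F(U, R) = 96 (F(U, R) = -(-2)*3*16 = -(-2)*48 = -2*(-48) = 96)
-84971/(-460612) + F(-511, H)/h = -84971/(-460612) + 96/(-226981) = -84971*(-1/460612) + 96*(-1/226981) = 84971/460612 - 96/226981 = 19242583799/104550172372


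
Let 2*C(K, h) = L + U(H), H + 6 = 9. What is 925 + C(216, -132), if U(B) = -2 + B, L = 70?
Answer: 1921/2 ≈ 960.50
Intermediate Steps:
H = 3 (H = -6 + 9 = 3)
C(K, h) = 71/2 (C(K, h) = (70 + (-2 + 3))/2 = (70 + 1)/2 = (½)*71 = 71/2)
925 + C(216, -132) = 925 + 71/2 = 1921/2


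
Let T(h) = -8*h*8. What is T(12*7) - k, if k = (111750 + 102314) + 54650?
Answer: -274090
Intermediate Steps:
T(h) = -64*h
k = 268714 (k = 214064 + 54650 = 268714)
T(12*7) - k = -768*7 - 1*268714 = -64*84 - 268714 = -5376 - 268714 = -274090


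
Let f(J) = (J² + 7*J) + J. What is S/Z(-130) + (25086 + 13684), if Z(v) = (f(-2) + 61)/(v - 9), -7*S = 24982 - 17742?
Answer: 14304470/343 ≈ 41704.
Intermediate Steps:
S = -7240/7 (S = -(24982 - 17742)/7 = -⅐*7240 = -7240/7 ≈ -1034.3)
f(J) = J² + 8*J
Z(v) = 49/(-9 + v) (Z(v) = (-2*(8 - 2) + 61)/(v - 9) = (-2*6 + 61)/(-9 + v) = (-12 + 61)/(-9 + v) = 49/(-9 + v))
S/Z(-130) + (25086 + 13684) = -7240/(7*(49/(-9 - 130))) + (25086 + 13684) = -7240/(7*(49/(-139))) + 38770 = -7240/(7*(49*(-1/139))) + 38770 = -7240/(7*(-49/139)) + 38770 = -7240/7*(-139/49) + 38770 = 1006360/343 + 38770 = 14304470/343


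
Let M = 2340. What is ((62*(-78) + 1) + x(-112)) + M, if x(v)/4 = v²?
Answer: 47681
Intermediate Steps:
x(v) = 4*v²
((62*(-78) + 1) + x(-112)) + M = ((62*(-78) + 1) + 4*(-112)²) + 2340 = ((-4836 + 1) + 4*12544) + 2340 = (-4835 + 50176) + 2340 = 45341 + 2340 = 47681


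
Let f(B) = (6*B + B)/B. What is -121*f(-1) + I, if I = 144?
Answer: -703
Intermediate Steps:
f(B) = 7 (f(B) = (7*B)/B = 7)
-121*f(-1) + I = -121*7 + 144 = -847 + 144 = -703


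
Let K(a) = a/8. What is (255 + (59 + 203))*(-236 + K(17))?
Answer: -967307/8 ≈ -1.2091e+5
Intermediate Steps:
K(a) = a/8 (K(a) = a*(⅛) = a/8)
(255 + (59 + 203))*(-236 + K(17)) = (255 + (59 + 203))*(-236 + (⅛)*17) = (255 + 262)*(-236 + 17/8) = 517*(-1871/8) = -967307/8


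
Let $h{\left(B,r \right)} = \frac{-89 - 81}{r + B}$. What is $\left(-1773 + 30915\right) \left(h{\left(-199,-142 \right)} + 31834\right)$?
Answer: $\frac{316352846088}{341} \approx 9.2772 \cdot 10^{8}$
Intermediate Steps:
$h{\left(B,r \right)} = - \frac{170}{B + r}$
$\left(-1773 + 30915\right) \left(h{\left(-199,-142 \right)} + 31834\right) = \left(-1773 + 30915\right) \left(- \frac{170}{-199 - 142} + 31834\right) = 29142 \left(- \frac{170}{-341} + 31834\right) = 29142 \left(\left(-170\right) \left(- \frac{1}{341}\right) + 31834\right) = 29142 \left(\frac{170}{341} + 31834\right) = 29142 \cdot \frac{10855564}{341} = \frac{316352846088}{341}$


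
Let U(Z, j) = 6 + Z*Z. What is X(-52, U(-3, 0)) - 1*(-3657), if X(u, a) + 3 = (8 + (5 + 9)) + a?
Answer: 3691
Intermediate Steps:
U(Z, j) = 6 + Z**2
X(u, a) = 19 + a (X(u, a) = -3 + ((8 + (5 + 9)) + a) = -3 + ((8 + 14) + a) = -3 + (22 + a) = 19 + a)
X(-52, U(-3, 0)) - 1*(-3657) = (19 + (6 + (-3)**2)) - 1*(-3657) = (19 + (6 + 9)) + 3657 = (19 + 15) + 3657 = 34 + 3657 = 3691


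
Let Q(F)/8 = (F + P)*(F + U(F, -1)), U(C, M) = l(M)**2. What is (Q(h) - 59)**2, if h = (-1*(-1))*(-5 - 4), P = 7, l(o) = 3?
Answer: 3481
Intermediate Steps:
U(C, M) = 9 (U(C, M) = 3**2 = 9)
h = -9 (h = 1*(-9) = -9)
Q(F) = 8*(7 + F)*(9 + F) (Q(F) = 8*((F + 7)*(F + 9)) = 8*((7 + F)*(9 + F)) = 8*(7 + F)*(9 + F))
(Q(h) - 59)**2 = ((504 + 8*(-9)**2 + 128*(-9)) - 59)**2 = ((504 + 8*81 - 1152) - 59)**2 = ((504 + 648 - 1152) - 59)**2 = (0 - 59)**2 = (-59)**2 = 3481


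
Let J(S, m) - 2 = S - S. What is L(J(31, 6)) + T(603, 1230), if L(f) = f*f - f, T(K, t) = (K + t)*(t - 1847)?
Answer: -1130959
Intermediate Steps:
J(S, m) = 2 (J(S, m) = 2 + (S - S) = 2 + 0 = 2)
T(K, t) = (-1847 + t)*(K + t) (T(K, t) = (K + t)*(-1847 + t) = (-1847 + t)*(K + t))
L(f) = f² - f
L(J(31, 6)) + T(603, 1230) = 2*(-1 + 2) + (1230² - 1847*603 - 1847*1230 + 603*1230) = 2*1 + (1512900 - 1113741 - 2271810 + 741690) = 2 - 1130961 = -1130959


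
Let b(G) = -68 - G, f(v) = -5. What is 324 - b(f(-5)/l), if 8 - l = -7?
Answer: 1175/3 ≈ 391.67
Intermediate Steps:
l = 15 (l = 8 - 1*(-7) = 8 + 7 = 15)
324 - b(f(-5)/l) = 324 - (-68 - (-5)/15) = 324 - (-68 - 1*(-1/3)) = 324 - (-68 + 1/3) = 324 - 1*(-203/3) = 324 + 203/3 = 1175/3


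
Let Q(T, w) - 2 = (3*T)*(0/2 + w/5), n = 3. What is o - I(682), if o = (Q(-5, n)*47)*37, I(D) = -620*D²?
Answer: 288364707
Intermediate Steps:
Q(T, w) = 2 + 3*T*w/5 (Q(T, w) = 2 + (3*T)*(0/2 + w/5) = 2 + (3*T)*(0*(½) + w*(⅕)) = 2 + (3*T)*(0 + w/5) = 2 + (3*T)*(w/5) = 2 + 3*T*w/5)
o = -12173 (o = ((2 + (⅗)*(-5)*3)*47)*37 = ((2 - 9)*47)*37 = -7*47*37 = -329*37 = -12173)
o - I(682) = -12173 - (-620)*682² = -12173 - (-620)*465124 = -12173 - 1*(-288376880) = -12173 + 288376880 = 288364707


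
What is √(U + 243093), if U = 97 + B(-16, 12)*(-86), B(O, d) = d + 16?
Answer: √240782 ≈ 490.70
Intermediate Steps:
B(O, d) = 16 + d
U = -2311 (U = 97 + (16 + 12)*(-86) = 97 + 28*(-86) = 97 - 2408 = -2311)
√(U + 243093) = √(-2311 + 243093) = √240782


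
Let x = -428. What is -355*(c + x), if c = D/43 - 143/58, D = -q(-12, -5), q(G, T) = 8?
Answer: 381285975/2494 ≈ 1.5288e+5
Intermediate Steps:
D = -8 (D = -1*8 = -8)
c = -6613/2494 (c = -8/43 - 143/58 = -6613/2494 ≈ -2.6516)
-355*(c + x) = -355*(-6613/2494 - 428) = -355*(-1074045/2494) = 381285975/2494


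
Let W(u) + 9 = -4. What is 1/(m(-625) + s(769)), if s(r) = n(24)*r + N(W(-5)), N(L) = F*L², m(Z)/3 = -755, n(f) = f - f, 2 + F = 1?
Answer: -1/2434 ≈ -0.00041085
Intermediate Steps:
F = -1 (F = -2 + 1 = -1)
n(f) = 0
W(u) = -13 (W(u) = -9 - 4 = -13)
m(Z) = -2265 (m(Z) = 3*(-755) = -2265)
N(L) = -L²
s(r) = -169 (s(r) = 0*r - 1*(-13)² = 0 - 1*169 = 0 - 169 = -169)
1/(m(-625) + s(769)) = 1/(-2265 - 169) = 1/(-2434) = -1/2434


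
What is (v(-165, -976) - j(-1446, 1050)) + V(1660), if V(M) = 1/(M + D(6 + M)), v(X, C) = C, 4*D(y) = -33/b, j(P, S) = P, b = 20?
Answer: 62400570/132767 ≈ 470.00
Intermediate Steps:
D(y) = -33/80 (D(y) = (-33/20)/4 = (-33*1/20)/4 = (1/4)*(-33/20) = -33/80)
V(M) = 1/(-33/80 + M) (V(M) = 1/(M - 33/80) = 1/(-33/80 + M))
(v(-165, -976) - j(-1446, 1050)) + V(1660) = (-976 - 1*(-1446)) + 80/(-33 + 80*1660) = (-976 + 1446) + 80/(-33 + 132800) = 470 + 80/132767 = 62400570/132767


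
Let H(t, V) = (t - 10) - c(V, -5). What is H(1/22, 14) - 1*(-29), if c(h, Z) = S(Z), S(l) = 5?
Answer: 309/22 ≈ 14.045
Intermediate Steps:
c(h, Z) = 5
H(t, V) = -15 + t (H(t, V) = (t - 10) - 1*5 = (-10 + t) - 5 = -15 + t)
H(1/22, 14) - 1*(-29) = (-15 + 1/22) - 1*(-29) = (-15 + 1/22) + 29 = -329/22 + 29 = 309/22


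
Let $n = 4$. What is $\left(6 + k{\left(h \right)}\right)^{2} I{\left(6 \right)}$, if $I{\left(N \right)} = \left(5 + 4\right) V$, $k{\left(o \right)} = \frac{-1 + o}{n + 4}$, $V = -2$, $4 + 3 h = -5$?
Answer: $- \frac{1089}{2} \approx -544.5$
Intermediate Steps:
$h = -3$ ($h = - \frac{4}{3} + \frac{1}{3} \left(-5\right) = - \frac{4}{3} - \frac{5}{3} = -3$)
$k{\left(o \right)} = - \frac{1}{8} + \frac{o}{8}$ ($k{\left(o \right)} = \frac{-1 + o}{4 + 4} = \frac{-1 + o}{8} = \left(-1 + o\right) \frac{1}{8} = - \frac{1}{8} + \frac{o}{8}$)
$I{\left(N \right)} = -18$ ($I{\left(N \right)} = \left(5 + 4\right) \left(-2\right) = 9 \left(-2\right) = -18$)
$\left(6 + k{\left(h \right)}\right)^{2} I{\left(6 \right)} = \left(6 + \left(- \frac{1}{8} + \frac{1}{8} \left(-3\right)\right)\right)^{2} \left(-18\right) = \left(6 - \frac{1}{2}\right)^{2} \left(-18\right) = \left(\frac{11}{2}\right)^{2} \left(-18\right) = \frac{121}{4} \left(-18\right) = - \frac{1089}{2}$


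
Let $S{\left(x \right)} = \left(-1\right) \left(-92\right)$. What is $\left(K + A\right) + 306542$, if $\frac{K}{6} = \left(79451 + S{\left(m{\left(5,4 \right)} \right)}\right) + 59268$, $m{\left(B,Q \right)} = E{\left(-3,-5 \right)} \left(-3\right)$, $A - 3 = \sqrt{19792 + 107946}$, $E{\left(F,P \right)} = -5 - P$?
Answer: $1139411 + 17 \sqrt{442} \approx 1.1398 \cdot 10^{6}$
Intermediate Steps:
$A = 3 + 17 \sqrt{442}$ ($A = 3 + \sqrt{19792 + 107946} = 3 + \sqrt{127738} = 3 + 17 \sqrt{442} \approx 360.4$)
$m{\left(B,Q \right)} = 0$ ($m{\left(B,Q \right)} = \left(-5 - -5\right) \left(-3\right) = \left(-5 + 5\right) \left(-3\right) = 0 \left(-3\right) = 0$)
$S{\left(x \right)} = 92$
$K = 832866$ ($K = 6 \left(\left(79451 + 92\right) + 59268\right) = 6 \left(79543 + 59268\right) = 6 \cdot 138811 = 832866$)
$\left(K + A\right) + 306542 = \left(832866 + \left(3 + 17 \sqrt{442}\right)\right) + 306542 = \left(832869 + 17 \sqrt{442}\right) + 306542 = 1139411 + 17 \sqrt{442}$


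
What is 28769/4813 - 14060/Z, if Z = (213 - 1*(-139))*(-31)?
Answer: 95399527/13129864 ≈ 7.2658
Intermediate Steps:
Z = -10912 (Z = (213 + 139)*(-31) = 352*(-31) = -10912)
28769/4813 - 14060/Z = 28769/4813 - 14060/(-10912) = 28769*(1/4813) - 14060*(-1/10912) = 28769/4813 + 3515/2728 = 95399527/13129864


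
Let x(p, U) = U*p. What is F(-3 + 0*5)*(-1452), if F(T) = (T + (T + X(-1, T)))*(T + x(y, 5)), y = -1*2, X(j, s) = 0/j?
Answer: -113256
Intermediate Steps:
X(j, s) = 0
y = -2
F(T) = 2*T*(-10 + T) (F(T) = (T + (T + 0))*(T + 5*(-2)) = (T + T)*(T - 10) = (2*T)*(-10 + T) = 2*T*(-10 + T))
F(-3 + 0*5)*(-1452) = (2*(-3 + 0*5)*(-10 + (-3 + 0*5)))*(-1452) = (2*(-3 + 0)*(-10 + (-3 + 0)))*(-1452) = (2*(-3)*(-10 - 3))*(-1452) = (2*(-3)*(-13))*(-1452) = 78*(-1452) = -113256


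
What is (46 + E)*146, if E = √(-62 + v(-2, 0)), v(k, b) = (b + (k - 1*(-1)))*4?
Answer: 6716 + 146*I*√66 ≈ 6716.0 + 1186.1*I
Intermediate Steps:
v(k, b) = 4 + 4*b + 4*k (v(k, b) = (b + (k + 1))*4 = (b + (1 + k))*4 = (1 + b + k)*4 = 4 + 4*b + 4*k)
E = I*√66 (E = √(-62 + (4 + 4*0 + 4*(-2))) = √(-62 + (4 + 0 - 8)) = √(-62 - 4) = √(-66) = I*√66 ≈ 8.124*I)
(46 + E)*146 = (46 + I*√66)*146 = 6716 + 146*I*√66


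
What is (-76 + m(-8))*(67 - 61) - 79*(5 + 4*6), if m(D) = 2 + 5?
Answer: -2705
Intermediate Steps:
m(D) = 7
(-76 + m(-8))*(67 - 61) - 79*(5 + 4*6) = (-76 + 7)*(67 - 61) - 79*(5 + 4*6) = -69*6 - 79*(5 + 24) = -414 - 79*29 = -414 - 2291 = -2705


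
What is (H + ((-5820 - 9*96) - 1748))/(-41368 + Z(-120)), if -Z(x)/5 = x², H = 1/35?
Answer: 295119/3967880 ≈ 0.074377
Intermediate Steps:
H = 1/35 ≈ 0.028571
Z(x) = -5*x²
(H + ((-5820 - 9*96) - 1748))/(-41368 + Z(-120)) = (1/35 + ((-5820 - 9*96) - 1748))/(-41368 - 5*(-120)²) = (1/35 + ((-5820 - 864) - 1748))/(-41368 - 5*14400) = (1/35 + (-6684 - 1748))/(-41368 - 72000) = (1/35 - 8432)/(-113368) = -295119/35*(-1/113368) = 295119/3967880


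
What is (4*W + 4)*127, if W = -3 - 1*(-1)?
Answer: -508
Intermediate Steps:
W = -2 (W = -3 + 1 = -2)
(4*W + 4)*127 = (4*(-2) + 4)*127 = (-8 + 4)*127 = -4*127 = -508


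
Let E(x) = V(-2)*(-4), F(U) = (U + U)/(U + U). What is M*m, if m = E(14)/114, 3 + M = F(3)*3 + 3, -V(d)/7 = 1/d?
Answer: -7/19 ≈ -0.36842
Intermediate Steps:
V(d) = -7/d
F(U) = 1 (F(U) = (2*U)/((2*U)) = (2*U)*(1/(2*U)) = 1)
E(x) = -14 (E(x) = -7/(-2)*(-4) = -7*(-½)*(-4) = (7/2)*(-4) = -14)
M = 3 (M = -3 + (1*3 + 3) = -3 + (3 + 3) = -3 + 6 = 3)
m = -7/57 (m = -14/114 = -14*1/114 = -7/57 ≈ -0.12281)
M*m = 3*(-7/57) = -7/19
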